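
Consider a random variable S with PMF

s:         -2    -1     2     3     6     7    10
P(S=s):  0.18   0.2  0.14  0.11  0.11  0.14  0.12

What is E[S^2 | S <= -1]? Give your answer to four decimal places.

2.4211

P(S <= -1) = 0.18 + 0.2 = 0.38.
E[S^2 | S <= -1] = [4·0.18 + 1·0.2] / 0.38
 = 0.92 / 0.38
 = 46/19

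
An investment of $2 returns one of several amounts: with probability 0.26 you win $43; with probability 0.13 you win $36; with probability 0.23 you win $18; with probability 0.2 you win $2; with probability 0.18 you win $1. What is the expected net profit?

E[payout] = 43·0.26 + 36·0.13 + 18·0.23 + 2·0.2 + 1·0.18
 = 11.18 + 4.68 + 4.14 + 0.4 + 0.18
 = 20.58
Net = 20.58 - 2 = 18.58

18.58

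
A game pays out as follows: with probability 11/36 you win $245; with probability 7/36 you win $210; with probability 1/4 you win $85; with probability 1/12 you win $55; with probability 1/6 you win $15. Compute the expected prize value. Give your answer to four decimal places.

E[payout] = 245·11/36 + 210·7/36 + 85·1/4 + 55·1/12 + 15·1/6
 = 2695/36 + 245/6 + 85/4 + 55/12 + 5/2
 = 5185/36

144.0278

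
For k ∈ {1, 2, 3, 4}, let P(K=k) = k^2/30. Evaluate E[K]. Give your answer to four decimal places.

3.3333

E[K] = Σ k·P(K=k)
 = 1·1/30 + 2·2/15 + 3·3/10 + 4·8/15
 = 1/30 + 4/15 + 9/10 + 32/15
 = 10/3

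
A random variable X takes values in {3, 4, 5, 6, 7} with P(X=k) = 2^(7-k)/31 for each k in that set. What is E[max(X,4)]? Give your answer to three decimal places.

4.355

E[max(X,4)] = Σ max(x,4)·P(X=x)
 = 4·16/31 + 4·8/31 + 5·4/31 + 6·2/31 + 7·1/31
 = 64/31 + 32/31 + 20/31 + 12/31 + 7/31
 = 135/31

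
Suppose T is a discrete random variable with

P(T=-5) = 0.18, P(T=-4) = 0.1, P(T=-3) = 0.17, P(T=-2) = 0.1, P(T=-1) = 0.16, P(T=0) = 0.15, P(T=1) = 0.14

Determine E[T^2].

8.33

E[T^2] = Σ t^2·P(T=t)
 = 25·0.18 + 16·0.1 + 9·0.17 + 4·0.1 + 1·0.16 + 0·0.15 + 1·0.14
 = 4.5 + 1.6 + 1.53 + 0.4 + 0.16 + 0 + 0.14
 = 8.33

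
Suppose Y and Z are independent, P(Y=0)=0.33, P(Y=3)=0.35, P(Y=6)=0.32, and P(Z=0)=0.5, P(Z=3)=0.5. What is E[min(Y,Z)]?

E[min(Y,Z)] = Σ_y Σ_z min(y,z) · P(Y=y)P(Z=z)
 = 0·0.165 + 0·0.165 + 0·0.175 + 3·0.175 + 0·0.16 + 3·0.16
 = 0 + 0 + 0 + 0.525 + 0 + 0.48
 = 1.005

1.005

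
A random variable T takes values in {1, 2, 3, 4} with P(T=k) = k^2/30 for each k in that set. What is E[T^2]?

11.8

E[T^2] = Σ t^2·P(T=t)
 = 1·1/30 + 4·2/15 + 9·3/10 + 16·8/15
 = 1/30 + 8/15 + 27/10 + 128/15
 = 59/5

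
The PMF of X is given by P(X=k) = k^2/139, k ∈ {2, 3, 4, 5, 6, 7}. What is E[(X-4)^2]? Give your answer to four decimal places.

4.5683

E[(X-4)^2] = Σ (x-4)^2·P(X=x)
 = 4·4/139 + 1·9/139 + 0·16/139 + 1·25/139 + 4·36/139 + 9·49/139
 = 16/139 + 9/139 + 0 + 25/139 + 144/139 + 441/139
 = 635/139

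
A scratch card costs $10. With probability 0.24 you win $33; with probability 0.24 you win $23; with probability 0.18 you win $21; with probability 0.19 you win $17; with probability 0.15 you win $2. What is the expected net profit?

10.75

E[payout] = 33·0.24 + 23·0.24 + 21·0.18 + 17·0.19 + 2·0.15
 = 7.92 + 5.52 + 3.78 + 3.23 + 0.3
 = 20.75
Net = 20.75 - 10 = 10.75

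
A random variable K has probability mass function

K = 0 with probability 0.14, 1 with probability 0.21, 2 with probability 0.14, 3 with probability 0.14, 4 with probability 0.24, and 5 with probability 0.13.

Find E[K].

E[K] = Σ k·P(K=k)
 = 0·0.14 + 1·0.21 + 2·0.14 + 3·0.14 + 4·0.24 + 5·0.13
 = 0 + 0.21 + 0.28 + 0.42 + 0.96 + 0.65
 = 2.52

2.52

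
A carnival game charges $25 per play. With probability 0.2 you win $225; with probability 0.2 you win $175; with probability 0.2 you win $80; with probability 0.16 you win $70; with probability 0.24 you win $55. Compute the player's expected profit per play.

E[payout] = 225·0.2 + 175·0.2 + 80·0.2 + 70·0.16 + 55·0.24
 = 45 + 35 + 16 + 11.2 + 13.2
 = 120.4
Net = 120.4 - 25 = 95.4

95.4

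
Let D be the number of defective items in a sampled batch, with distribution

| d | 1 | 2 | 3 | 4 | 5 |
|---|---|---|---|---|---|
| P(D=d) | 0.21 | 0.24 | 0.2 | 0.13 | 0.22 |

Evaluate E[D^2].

E[D^2] = Σ d^2·P(D=d)
 = 1·0.21 + 4·0.24 + 9·0.2 + 16·0.13 + 25·0.22
 = 0.21 + 0.96 + 1.8 + 2.08 + 5.5
 = 10.55

10.55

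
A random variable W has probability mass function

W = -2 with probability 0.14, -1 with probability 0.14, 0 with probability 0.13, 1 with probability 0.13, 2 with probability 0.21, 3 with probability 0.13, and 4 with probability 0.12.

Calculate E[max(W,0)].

E[max(W,0)] = Σ max(w,0)·P(W=w)
 = 0·0.14 + 0·0.14 + 0·0.13 + 1·0.13 + 2·0.21 + 3·0.13 + 4·0.12
 = 0 + 0 + 0 + 0.13 + 0.42 + 0.39 + 0.48
 = 1.42

1.42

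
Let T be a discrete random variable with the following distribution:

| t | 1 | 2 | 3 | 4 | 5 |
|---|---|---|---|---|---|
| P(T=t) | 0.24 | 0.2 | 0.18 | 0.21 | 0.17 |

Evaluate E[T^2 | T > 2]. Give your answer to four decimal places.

P(T > 2) = 0.18 + 0.21 + 0.17 = 0.56.
E[T^2 | T > 2] = [9·0.18 + 16·0.21 + 25·0.17] / 0.56
 = 9.23 / 0.56
 = 923/56

16.4821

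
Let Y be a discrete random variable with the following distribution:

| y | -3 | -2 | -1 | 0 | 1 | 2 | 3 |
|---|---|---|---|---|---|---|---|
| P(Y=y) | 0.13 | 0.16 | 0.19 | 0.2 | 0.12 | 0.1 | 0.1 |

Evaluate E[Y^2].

E[Y^2] = Σ y^2·P(Y=y)
 = 9·0.13 + 4·0.16 + 1·0.19 + 0·0.2 + 1·0.12 + 4·0.1 + 9·0.1
 = 1.17 + 0.64 + 0.19 + 0 + 0.12 + 0.4 + 0.9
 = 3.42

3.42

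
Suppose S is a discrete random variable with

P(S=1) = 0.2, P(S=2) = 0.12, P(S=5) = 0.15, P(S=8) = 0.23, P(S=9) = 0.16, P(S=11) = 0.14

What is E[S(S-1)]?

43.04

E[S(S-1)] = Σ s(s-1)·P(S=s)
 = 0·0.2 + 2·0.12 + 20·0.15 + 56·0.23 + 72·0.16 + 110·0.14
 = 0 + 0.24 + 3 + 12.88 + 11.52 + 15.4
 = 43.04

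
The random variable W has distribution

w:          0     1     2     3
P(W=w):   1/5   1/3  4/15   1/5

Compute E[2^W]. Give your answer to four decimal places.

E[2^W] = Σ 2^w·P(W=w)
 = 1·1/5 + 2·1/3 + 4·4/15 + 8·1/5
 = 1/5 + 2/3 + 16/15 + 8/5
 = 53/15

3.5333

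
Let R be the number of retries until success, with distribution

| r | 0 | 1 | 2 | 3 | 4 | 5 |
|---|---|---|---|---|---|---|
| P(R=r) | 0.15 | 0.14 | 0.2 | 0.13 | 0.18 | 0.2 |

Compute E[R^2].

E[R^2] = Σ r^2·P(R=r)
 = 0·0.15 + 1·0.14 + 4·0.2 + 9·0.13 + 16·0.18 + 25·0.2
 = 0 + 0.14 + 0.8 + 1.17 + 2.88 + 5
 = 9.99

9.99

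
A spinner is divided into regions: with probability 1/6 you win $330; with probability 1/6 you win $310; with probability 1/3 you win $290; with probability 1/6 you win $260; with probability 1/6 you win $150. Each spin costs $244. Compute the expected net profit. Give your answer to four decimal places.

E[payout] = 330·1/6 + 310·1/6 + 290·1/3 + 260·1/6 + 150·1/6
 = 55 + 155/3 + 290/3 + 130/3 + 25
 = 815/3
Net = 815/3 - 244 = 83/3

27.6667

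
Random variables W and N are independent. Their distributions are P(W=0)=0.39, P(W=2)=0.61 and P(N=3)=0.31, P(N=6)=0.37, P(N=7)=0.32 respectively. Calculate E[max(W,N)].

5.39

E[max(W,N)] = Σ_w Σ_n max(w,n) · P(W=w)P(N=n)
 = 3·0.1209 + 6·0.1443 + 7·0.1248 + 3·0.1891 + 6·0.2257 + 7·0.1952
 = 0.3627 + 0.8658 + 0.8736 + 0.5673 + 1.3542 + 1.3664
 = 5.39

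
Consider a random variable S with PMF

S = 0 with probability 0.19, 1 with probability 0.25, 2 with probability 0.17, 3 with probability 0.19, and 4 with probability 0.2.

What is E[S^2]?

E[S^2] = Σ s^2·P(S=s)
 = 0·0.19 + 1·0.25 + 4·0.17 + 9·0.19 + 16·0.2
 = 0 + 0.25 + 0.68 + 1.71 + 3.2
 = 5.84

5.84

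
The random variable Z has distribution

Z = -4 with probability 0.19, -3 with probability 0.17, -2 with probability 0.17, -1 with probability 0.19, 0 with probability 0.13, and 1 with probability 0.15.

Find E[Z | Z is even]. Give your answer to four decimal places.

P(Z is even) = 0.19 + 0.17 + 0.13 = 0.49.
E[Z | Z is even] = [(-4)·0.19 + (-2)·0.17 + 0·0.13] / 0.49
 = -1.1 / 0.49
 = -110/49

-2.2449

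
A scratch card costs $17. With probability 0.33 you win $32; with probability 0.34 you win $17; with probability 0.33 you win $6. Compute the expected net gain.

1.32

E[payout] = 32·0.33 + 17·0.34 + 6·0.33
 = 10.56 + 5.78 + 1.98
 = 18.32
Net = 18.32 - 17 = 1.32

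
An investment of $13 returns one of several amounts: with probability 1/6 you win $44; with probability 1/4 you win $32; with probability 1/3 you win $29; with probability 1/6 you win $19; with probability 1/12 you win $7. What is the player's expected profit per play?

E[payout] = 44·1/6 + 32·1/4 + 29·1/3 + 19·1/6 + 7·1/12
 = 22/3 + 8 + 29/3 + 19/6 + 7/12
 = 115/4
Net = 115/4 - 13 = 63/4

15.75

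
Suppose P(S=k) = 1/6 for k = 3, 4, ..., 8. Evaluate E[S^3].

214.5

E[S^3] = Σ s^3·P(S=s)
 = 27·1/6 + 64·1/6 + 125·1/6 + 216·1/6 + 343·1/6 + 512·1/6
 = 9/2 + 32/3 + 125/6 + 36 + 343/6 + 256/3
 = 429/2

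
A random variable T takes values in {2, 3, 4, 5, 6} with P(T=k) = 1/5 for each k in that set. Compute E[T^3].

88

E[T^3] = Σ t^3·P(T=t)
 = 8·1/5 + 27·1/5 + 64·1/5 + 125·1/5 + 216·1/5
 = 8/5 + 27/5 + 64/5 + 25 + 216/5
 = 88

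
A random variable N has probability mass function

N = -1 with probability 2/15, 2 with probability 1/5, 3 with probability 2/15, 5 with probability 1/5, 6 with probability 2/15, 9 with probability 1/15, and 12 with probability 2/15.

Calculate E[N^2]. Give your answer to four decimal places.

E[N^2] = Σ n^2·P(N=n)
 = 1·2/15 + 4·1/5 + 9·2/15 + 25·1/5 + 36·2/15 + 81·1/15 + 144·2/15
 = 2/15 + 4/5 + 6/5 + 5 + 24/5 + 27/5 + 96/5
 = 548/15

36.5333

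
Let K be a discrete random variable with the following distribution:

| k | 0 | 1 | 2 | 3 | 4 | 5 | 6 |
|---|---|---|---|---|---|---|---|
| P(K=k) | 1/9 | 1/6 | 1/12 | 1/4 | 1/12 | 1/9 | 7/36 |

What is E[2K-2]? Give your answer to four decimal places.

4.2778

E[2K-2] = Σ (2k-2)·P(K=k)
 = (-2)·1/9 + 0·1/6 + 2·1/12 + 4·1/4 + 6·1/12 + 8·1/9 + 10·7/36
 = (-2/9) + 0 + 1/6 + 1 + 1/2 + 8/9 + 35/18
 = 77/18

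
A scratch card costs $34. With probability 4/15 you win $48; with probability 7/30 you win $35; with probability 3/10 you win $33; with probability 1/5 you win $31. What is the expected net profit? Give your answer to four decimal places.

3.0667

E[payout] = 48·4/15 + 35·7/30 + 33·3/10 + 31·1/5
 = 64/5 + 49/6 + 99/10 + 31/5
 = 556/15
Net = 556/15 - 34 = 46/15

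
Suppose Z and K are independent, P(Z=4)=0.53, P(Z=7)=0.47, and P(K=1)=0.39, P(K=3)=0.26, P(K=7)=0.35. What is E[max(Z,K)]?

E[max(Z,K)] = Σ_z Σ_k max(z,k) · P(Z=z)P(K=k)
 = 4·0.2067 + 4·0.1378 + 7·0.1855 + 7·0.1833 + 7·0.1222 + 7·0.1645
 = 0.8268 + 0.5512 + 1.2985 + 1.2831 + 0.8554 + 1.1515
 = 5.9665

5.9665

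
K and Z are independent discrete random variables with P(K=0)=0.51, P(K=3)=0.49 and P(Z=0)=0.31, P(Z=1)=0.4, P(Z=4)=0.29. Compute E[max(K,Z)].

E[max(K,Z)] = Σ_k Σ_z max(k,z) · P(K=k)P(Z=z)
 = 0·0.1581 + 1·0.204 + 4·0.1479 + 3·0.1519 + 3·0.196 + 4·0.1421
 = 0 + 0.204 + 0.5916 + 0.4557 + 0.588 + 0.5684
 = 2.4077

2.4077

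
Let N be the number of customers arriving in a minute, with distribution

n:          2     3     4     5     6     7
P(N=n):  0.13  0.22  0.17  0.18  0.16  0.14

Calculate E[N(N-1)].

17.9

E[N(N-1)] = Σ n(n-1)·P(N=n)
 = 2·0.13 + 6·0.22 + 12·0.17 + 20·0.18 + 30·0.16 + 42·0.14
 = 0.26 + 1.32 + 2.04 + 3.6 + 4.8 + 5.88
 = 17.9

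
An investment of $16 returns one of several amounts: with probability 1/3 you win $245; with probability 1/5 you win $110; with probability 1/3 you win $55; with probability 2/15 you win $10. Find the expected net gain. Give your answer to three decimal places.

E[payout] = 245·1/3 + 110·1/5 + 55·1/3 + 10·2/15
 = 245/3 + 22 + 55/3 + 4/3
 = 370/3
Net = 370/3 - 16 = 322/3

107.333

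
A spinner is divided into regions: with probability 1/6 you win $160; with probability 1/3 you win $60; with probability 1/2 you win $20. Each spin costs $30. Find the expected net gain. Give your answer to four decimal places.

26.6667

E[payout] = 160·1/6 + 60·1/3 + 20·1/2
 = 80/3 + 20 + 10
 = 170/3
Net = 170/3 - 30 = 80/3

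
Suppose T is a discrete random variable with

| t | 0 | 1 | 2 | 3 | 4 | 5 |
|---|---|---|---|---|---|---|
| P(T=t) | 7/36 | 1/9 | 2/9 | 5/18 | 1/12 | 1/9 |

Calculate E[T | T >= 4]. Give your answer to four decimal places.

P(T >= 4) = 1/12 + 1/9 = 7/36.
E[T | T >= 4] = [4·1/12 + 5·1/9] / (7/36)
 = 8/9 / (7/36)
 = 32/7

4.5714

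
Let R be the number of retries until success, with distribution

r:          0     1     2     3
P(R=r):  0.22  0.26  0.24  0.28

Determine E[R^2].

E[R^2] = Σ r^2·P(R=r)
 = 0·0.22 + 1·0.26 + 4·0.24 + 9·0.28
 = 0 + 0.26 + 0.96 + 2.52
 = 3.74

3.74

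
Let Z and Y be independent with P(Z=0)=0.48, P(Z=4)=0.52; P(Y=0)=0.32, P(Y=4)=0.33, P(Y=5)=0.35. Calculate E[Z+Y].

E[Z+Y] = Σ_z Σ_y (z+y) · P(Z=z)P(Y=y)
 = 0·0.1536 + 4·0.1584 + 5·0.168 + 4·0.1664 + 8·0.1716 + 9·0.182
 = 0 + 0.6336 + 0.84 + 0.6656 + 1.3728 + 1.638
 = 5.15

5.15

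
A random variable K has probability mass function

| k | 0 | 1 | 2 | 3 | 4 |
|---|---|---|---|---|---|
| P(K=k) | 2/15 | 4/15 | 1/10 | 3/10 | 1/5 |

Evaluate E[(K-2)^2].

1.9

E[(K-2)^2] = Σ (k-2)^2·P(K=k)
 = 4·2/15 + 1·4/15 + 0·1/10 + 1·3/10 + 4·1/5
 = 8/15 + 4/15 + 0 + 3/10 + 4/5
 = 19/10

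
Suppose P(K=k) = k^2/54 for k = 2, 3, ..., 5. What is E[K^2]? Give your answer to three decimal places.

18.111

E[K^2] = Σ k^2·P(K=k)
 = 4·2/27 + 9·1/6 + 16·8/27 + 25·25/54
 = 8/27 + 3/2 + 128/27 + 625/54
 = 163/9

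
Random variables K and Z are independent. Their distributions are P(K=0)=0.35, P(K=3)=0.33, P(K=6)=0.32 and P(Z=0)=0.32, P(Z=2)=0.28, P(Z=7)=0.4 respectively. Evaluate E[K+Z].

6.27

E[K+Z] = Σ_k Σ_z (k+z) · P(K=k)P(Z=z)
 = 0·0.112 + 2·0.098 + 7·0.14 + 3·0.1056 + 5·0.0924 + 10·0.132 + 6·0.1024 + 8·0.0896 + 13·0.128
 = 0 + 0.196 + 0.98 + 0.3168 + 0.462 + 1.32 + 0.6144 + 0.7168 + 1.664
 = 6.27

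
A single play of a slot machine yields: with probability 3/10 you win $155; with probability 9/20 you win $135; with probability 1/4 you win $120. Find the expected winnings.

E[payout] = 155·3/10 + 135·9/20 + 120·1/4
 = 93/2 + 243/4 + 30
 = 549/4

137.25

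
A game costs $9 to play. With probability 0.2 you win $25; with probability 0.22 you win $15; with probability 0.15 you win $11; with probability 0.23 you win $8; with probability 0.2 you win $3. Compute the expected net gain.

3.39

E[payout] = 25·0.2 + 15·0.22 + 11·0.15 + 8·0.23 + 3·0.2
 = 5 + 3.3 + 1.65 + 1.84 + 0.6
 = 12.39
Net = 12.39 - 9 = 3.39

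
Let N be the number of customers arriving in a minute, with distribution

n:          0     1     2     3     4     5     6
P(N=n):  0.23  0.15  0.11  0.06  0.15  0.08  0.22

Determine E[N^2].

13.45

E[N^2] = Σ n^2·P(N=n)
 = 0·0.23 + 1·0.15 + 4·0.11 + 9·0.06 + 16·0.15 + 25·0.08 + 36·0.22
 = 0 + 0.15 + 0.44 + 0.54 + 2.4 + 2 + 7.92
 = 13.45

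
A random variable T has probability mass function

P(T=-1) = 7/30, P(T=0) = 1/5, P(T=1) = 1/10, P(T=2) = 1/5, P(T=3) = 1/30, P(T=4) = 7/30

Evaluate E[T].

E[T] = Σ t·P(T=t)
 = (-1)·7/30 + 0·1/5 + 1·1/10 + 2·1/5 + 3·1/30 + 4·7/30
 = (-7/30) + 0 + 1/10 + 2/5 + 1/10 + 14/15
 = 13/10

1.3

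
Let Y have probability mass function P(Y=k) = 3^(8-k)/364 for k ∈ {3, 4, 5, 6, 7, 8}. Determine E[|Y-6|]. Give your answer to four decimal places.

2.5357

E[|Y-6|] = Σ |y-6|·P(Y=y)
 = 3·243/364 + 2·81/364 + 1·27/364 + 0·9/364 + 1·3/364 + 2·1/364
 = 729/364 + 81/182 + 27/364 + 0 + 3/364 + 1/182
 = 71/28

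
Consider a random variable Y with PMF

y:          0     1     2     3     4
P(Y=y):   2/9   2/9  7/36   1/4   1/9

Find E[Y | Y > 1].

P(Y > 1) = 7/36 + 1/4 + 1/9 = 5/9.
E[Y | Y > 1] = [2·7/36 + 3·1/4 + 4·1/9] / (5/9)
 = 19/12 / (5/9)
 = 57/20

2.85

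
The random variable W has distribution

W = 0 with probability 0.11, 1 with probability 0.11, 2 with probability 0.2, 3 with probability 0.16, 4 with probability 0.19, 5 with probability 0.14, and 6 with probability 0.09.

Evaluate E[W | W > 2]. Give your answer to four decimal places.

P(W > 2) = 0.16 + 0.19 + 0.14 + 0.09 = 0.58.
E[W | W > 2] = [3·0.16 + 4·0.19 + 5·0.14 + 6·0.09] / 0.58
 = 2.48 / 0.58
 = 124/29

4.2759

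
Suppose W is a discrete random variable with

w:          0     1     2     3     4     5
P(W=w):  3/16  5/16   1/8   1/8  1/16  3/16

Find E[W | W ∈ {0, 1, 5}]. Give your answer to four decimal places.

1.8182

P(W ∈ {0, 1, 5}) = 3/16 + 5/16 + 3/16 = 11/16.
E[W | W ∈ {0, 1, 5}] = [0·3/16 + 1·5/16 + 5·3/16] / (11/16)
 = 5/4 / (11/16)
 = 20/11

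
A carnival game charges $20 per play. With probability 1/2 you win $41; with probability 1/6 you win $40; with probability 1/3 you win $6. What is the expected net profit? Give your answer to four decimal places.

E[payout] = 41·1/2 + 40·1/6 + 6·1/3
 = 41/2 + 20/3 + 2
 = 175/6
Net = 175/6 - 20 = 55/6

9.1667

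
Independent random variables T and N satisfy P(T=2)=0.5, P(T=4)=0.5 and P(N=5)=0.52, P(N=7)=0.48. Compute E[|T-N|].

E[|T-N|] = Σ_t Σ_n |t-n| · P(T=t)P(N=n)
 = 3·0.26 + 5·0.24 + 1·0.26 + 3·0.24
 = 0.78 + 1.2 + 0.26 + 0.72
 = 2.96

2.96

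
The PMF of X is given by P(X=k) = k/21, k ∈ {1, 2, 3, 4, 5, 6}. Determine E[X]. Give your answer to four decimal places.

E[X] = Σ x·P(X=x)
 = 1·1/21 + 2·2/21 + 3·1/7 + 4·4/21 + 5·5/21 + 6·2/7
 = 1/21 + 4/21 + 3/7 + 16/21 + 25/21 + 12/7
 = 13/3

4.3333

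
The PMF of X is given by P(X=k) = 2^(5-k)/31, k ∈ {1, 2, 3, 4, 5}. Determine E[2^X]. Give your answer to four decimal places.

E[2^X] = Σ 2^x·P(X=x)
 = 2·16/31 + 4·8/31 + 8·4/31 + 16·2/31 + 32·1/31
 = 32/31 + 32/31 + 32/31 + 32/31 + 32/31
 = 160/31

5.1613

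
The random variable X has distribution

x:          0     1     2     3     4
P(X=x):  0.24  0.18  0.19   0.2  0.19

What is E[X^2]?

E[X^2] = Σ x^2·P(X=x)
 = 0·0.24 + 1·0.18 + 4·0.19 + 9·0.2 + 16·0.19
 = 0 + 0.18 + 0.76 + 1.8 + 3.04
 = 5.78

5.78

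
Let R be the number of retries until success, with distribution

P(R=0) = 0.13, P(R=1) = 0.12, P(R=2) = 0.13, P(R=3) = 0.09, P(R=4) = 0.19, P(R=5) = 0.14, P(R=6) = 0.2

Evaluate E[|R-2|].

2.07

E[|R-2|] = Σ |r-2|·P(R=r)
 = 2·0.13 + 1·0.12 + 0·0.13 + 1·0.09 + 2·0.19 + 3·0.14 + 4·0.2
 = 0.26 + 0.12 + 0 + 0.09 + 0.38 + 0.42 + 0.8
 = 2.07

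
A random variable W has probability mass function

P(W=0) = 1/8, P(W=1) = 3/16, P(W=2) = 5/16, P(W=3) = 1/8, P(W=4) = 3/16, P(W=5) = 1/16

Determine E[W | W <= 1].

P(W <= 1) = 1/8 + 3/16 = 5/16.
E[W | W <= 1] = [0·1/8 + 1·3/16] / (5/16)
 = 3/16 / (5/16)
 = 3/5

0.6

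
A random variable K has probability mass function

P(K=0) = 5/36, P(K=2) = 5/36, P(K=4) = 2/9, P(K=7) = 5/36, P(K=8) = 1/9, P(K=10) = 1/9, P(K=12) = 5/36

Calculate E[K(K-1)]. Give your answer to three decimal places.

E[K(K-1)] = Σ k(k-1)·P(K=k)
 = 0·5/36 + 2·5/36 + 12·2/9 + 42·5/36 + 56·1/9 + 90·1/9 + 132·5/36
 = 0 + 5/18 + 8/3 + 35/6 + 56/9 + 10 + 55/3
 = 130/3

43.333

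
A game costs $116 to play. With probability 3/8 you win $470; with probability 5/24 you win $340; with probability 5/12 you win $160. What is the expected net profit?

E[payout] = 470·3/8 + 340·5/24 + 160·5/12
 = 705/4 + 425/6 + 200/3
 = 1255/4
Net = 1255/4 - 116 = 791/4

197.75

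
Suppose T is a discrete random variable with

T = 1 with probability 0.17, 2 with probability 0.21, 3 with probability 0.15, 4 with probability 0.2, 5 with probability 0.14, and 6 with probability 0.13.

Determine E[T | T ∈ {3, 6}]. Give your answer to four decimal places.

4.3929

P(T ∈ {3, 6}) = 0.15 + 0.13 = 0.28.
E[T | T ∈ {3, 6}] = [3·0.15 + 6·0.13] / 0.28
 = 1.23 / 0.28
 = 123/28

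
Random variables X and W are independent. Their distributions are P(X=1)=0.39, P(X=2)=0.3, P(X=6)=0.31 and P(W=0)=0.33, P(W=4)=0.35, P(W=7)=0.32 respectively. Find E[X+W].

E[X+W] = Σ_x Σ_w (x+w) · P(X=x)P(W=w)
 = 1·0.1287 + 5·0.1365 + 8·0.1248 + 2·0.099 + 6·0.105 + 9·0.096 + 6·0.1023 + 10·0.1085 + 13·0.0992
 = 0.1287 + 0.6825 + 0.9984 + 0.198 + 0.63 + 0.864 + 0.6138 + 1.085 + 1.2896
 = 6.49

6.49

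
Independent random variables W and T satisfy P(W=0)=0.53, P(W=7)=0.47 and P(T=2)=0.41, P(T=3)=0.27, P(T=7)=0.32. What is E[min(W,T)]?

1.8189

E[min(W,T)] = Σ_w Σ_t min(w,t) · P(W=w)P(T=t)
 = 0·0.2173 + 0·0.1431 + 0·0.1696 + 2·0.1927 + 3·0.1269 + 7·0.1504
 = 0 + 0 + 0 + 0.3854 + 0.3807 + 1.0528
 = 1.8189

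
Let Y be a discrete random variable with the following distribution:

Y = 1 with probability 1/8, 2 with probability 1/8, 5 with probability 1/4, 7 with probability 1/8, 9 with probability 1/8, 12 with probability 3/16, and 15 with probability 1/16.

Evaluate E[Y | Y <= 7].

4

P(Y <= 7) = 1/8 + 1/8 + 1/4 + 1/8 = 5/8.
E[Y | Y <= 7] = [1·1/8 + 2·1/8 + 5·1/4 + 7·1/8] / (5/8)
 = 5/2 / (5/8)
 = 4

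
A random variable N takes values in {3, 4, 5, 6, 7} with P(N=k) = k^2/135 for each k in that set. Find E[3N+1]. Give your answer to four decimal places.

18.2222

E[3N+1] = Σ (3n+1)·P(N=n)
 = 10·1/15 + 13·16/135 + 16·5/27 + 19·4/15 + 22·49/135
 = 2/3 + 208/135 + 80/27 + 76/15 + 1078/135
 = 164/9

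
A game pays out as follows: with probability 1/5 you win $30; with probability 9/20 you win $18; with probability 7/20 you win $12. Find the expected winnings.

18.3

E[payout] = 30·1/5 + 18·9/20 + 12·7/20
 = 6 + 81/10 + 21/5
 = 183/10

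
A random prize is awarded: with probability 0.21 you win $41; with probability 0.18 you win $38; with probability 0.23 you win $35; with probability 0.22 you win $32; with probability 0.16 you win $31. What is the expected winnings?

E[payout] = 41·0.21 + 38·0.18 + 35·0.23 + 32·0.22 + 31·0.16
 = 8.61 + 6.84 + 8.05 + 7.04 + 4.96
 = 35.5

35.5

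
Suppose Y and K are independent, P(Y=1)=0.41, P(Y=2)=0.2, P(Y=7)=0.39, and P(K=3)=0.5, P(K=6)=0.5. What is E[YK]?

E[YK] = Σ_y Σ_k yk · P(Y=y)P(K=k)
 = 3·0.205 + 6·0.205 + 6·0.1 + 12·0.1 + 21·0.195 + 42·0.195
 = 0.615 + 1.23 + 0.6 + 1.2 + 4.095 + 8.19
 = 15.93

15.93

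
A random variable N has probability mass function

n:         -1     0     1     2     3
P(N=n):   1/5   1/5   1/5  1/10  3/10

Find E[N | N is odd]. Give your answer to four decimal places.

1.2857

P(N is odd) = 1/5 + 1/5 + 3/10 = 7/10.
E[N | N is odd] = [(-1)·1/5 + 1·1/5 + 3·3/10] / (7/10)
 = 9/10 / (7/10)
 = 9/7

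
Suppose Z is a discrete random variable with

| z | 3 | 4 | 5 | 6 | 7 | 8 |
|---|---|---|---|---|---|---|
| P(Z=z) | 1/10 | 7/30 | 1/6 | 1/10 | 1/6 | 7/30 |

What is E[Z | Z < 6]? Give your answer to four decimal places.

4.1333

P(Z < 6) = 1/10 + 7/30 + 1/6 = 1/2.
E[Z | Z < 6] = [3·1/10 + 4·7/30 + 5·1/6] / (1/2)
 = 31/15 / (1/2)
 = 62/15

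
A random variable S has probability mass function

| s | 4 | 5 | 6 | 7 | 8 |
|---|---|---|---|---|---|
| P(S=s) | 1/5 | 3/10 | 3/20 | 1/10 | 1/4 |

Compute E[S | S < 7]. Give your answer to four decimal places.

P(S < 7) = 1/5 + 3/10 + 3/20 = 13/20.
E[S | S < 7] = [4·1/5 + 5·3/10 + 6·3/20] / (13/20)
 = 16/5 / (13/20)
 = 64/13

4.9231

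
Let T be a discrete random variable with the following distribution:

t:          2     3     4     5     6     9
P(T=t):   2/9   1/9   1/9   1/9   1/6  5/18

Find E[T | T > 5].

7.875

P(T > 5) = 1/6 + 5/18 = 4/9.
E[T | T > 5] = [6·1/6 + 9·5/18] / (4/9)
 = 7/2 / (4/9)
 = 63/8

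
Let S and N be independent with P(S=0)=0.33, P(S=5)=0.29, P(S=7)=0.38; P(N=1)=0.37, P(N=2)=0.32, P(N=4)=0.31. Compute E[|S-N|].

3.345

E[|S-N|] = Σ_s Σ_n |s-n| · P(S=s)P(N=n)
 = 1·0.1221 + 2·0.1056 + 4·0.1023 + 4·0.1073 + 3·0.0928 + 1·0.0899 + 6·0.1406 + 5·0.1216 + 3·0.1178
 = 0.1221 + 0.2112 + 0.4092 + 0.4292 + 0.2784 + 0.0899 + 0.8436 + 0.608 + 0.3534
 = 3.345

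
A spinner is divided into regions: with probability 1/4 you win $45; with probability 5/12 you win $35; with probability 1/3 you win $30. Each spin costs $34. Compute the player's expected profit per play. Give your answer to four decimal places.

1.8333

E[payout] = 45·1/4 + 35·5/12 + 30·1/3
 = 45/4 + 175/12 + 10
 = 215/6
Net = 215/6 - 34 = 11/6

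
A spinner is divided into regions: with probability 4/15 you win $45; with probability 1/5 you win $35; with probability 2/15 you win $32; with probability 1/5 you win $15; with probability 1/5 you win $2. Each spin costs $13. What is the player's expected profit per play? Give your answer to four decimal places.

13.6667

E[payout] = 45·4/15 + 35·1/5 + 32·2/15 + 15·1/5 + 2·1/5
 = 12 + 7 + 64/15 + 3 + 2/5
 = 80/3
Net = 80/3 - 13 = 41/3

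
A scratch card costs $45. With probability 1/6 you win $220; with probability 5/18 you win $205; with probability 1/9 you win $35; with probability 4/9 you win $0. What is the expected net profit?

52.5

E[payout] = 220·1/6 + 205·5/18 + 35·1/9 + 0·4/9
 = 110/3 + 1025/18 + 35/9 + 0
 = 195/2
Net = 195/2 - 45 = 105/2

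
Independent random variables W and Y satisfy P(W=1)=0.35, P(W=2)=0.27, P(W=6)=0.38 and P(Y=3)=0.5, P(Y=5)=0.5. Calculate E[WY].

12.68

E[WY] = Σ_w Σ_y wy · P(W=w)P(Y=y)
 = 3·0.175 + 5·0.175 + 6·0.135 + 10·0.135 + 18·0.19 + 30·0.19
 = 0.525 + 0.875 + 0.81 + 1.35 + 3.42 + 5.7
 = 12.68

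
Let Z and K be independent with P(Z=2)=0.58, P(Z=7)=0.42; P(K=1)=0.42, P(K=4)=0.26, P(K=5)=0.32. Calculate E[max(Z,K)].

E[max(Z,K)] = Σ_z Σ_k max(z,k) · P(Z=z)P(K=k)
 = 2·0.2436 + 4·0.1508 + 5·0.1856 + 7·0.1764 + 7·0.1092 + 7·0.1344
 = 0.4872 + 0.6032 + 0.928 + 1.2348 + 0.7644 + 0.9408
 = 4.9584

4.9584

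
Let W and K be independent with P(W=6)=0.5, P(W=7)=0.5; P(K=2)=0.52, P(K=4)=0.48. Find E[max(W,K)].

E[max(W,K)] = Σ_w Σ_k max(w,k) · P(W=w)P(K=k)
 = 6·0.26 + 6·0.24 + 7·0.26 + 7·0.24
 = 1.56 + 1.44 + 1.82 + 1.68
 = 6.5

6.5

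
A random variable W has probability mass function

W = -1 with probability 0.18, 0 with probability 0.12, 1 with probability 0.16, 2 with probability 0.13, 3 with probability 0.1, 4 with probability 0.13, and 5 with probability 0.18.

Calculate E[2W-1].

E[2W-1] = Σ (2w-1)·P(W=w)
 = (-3)·0.18 + (-1)·0.12 + 1·0.16 + 3·0.13 + 5·0.1 + 7·0.13 + 9·0.18
 = (-0.54) + (-0.12) + 0.16 + 0.39 + 0.5 + 0.91 + 1.62
 = 2.92

2.92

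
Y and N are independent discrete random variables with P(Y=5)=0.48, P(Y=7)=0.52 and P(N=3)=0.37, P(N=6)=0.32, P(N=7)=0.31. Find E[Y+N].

11.24

E[Y+N] = Σ_y Σ_n (y+n) · P(Y=y)P(N=n)
 = 8·0.1776 + 11·0.1536 + 12·0.1488 + 10·0.1924 + 13·0.1664 + 14·0.1612
 = 1.4208 + 1.6896 + 1.7856 + 1.924 + 2.1632 + 2.2568
 = 11.24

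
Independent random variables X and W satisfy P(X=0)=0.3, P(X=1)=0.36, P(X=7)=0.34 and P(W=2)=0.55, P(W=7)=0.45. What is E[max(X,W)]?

5.185

E[max(X,W)] = Σ_x Σ_w max(x,w) · P(X=x)P(W=w)
 = 2·0.165 + 7·0.135 + 2·0.198 + 7·0.162 + 7·0.187 + 7·0.153
 = 0.33 + 0.945 + 0.396 + 1.134 + 1.309 + 1.071
 = 5.185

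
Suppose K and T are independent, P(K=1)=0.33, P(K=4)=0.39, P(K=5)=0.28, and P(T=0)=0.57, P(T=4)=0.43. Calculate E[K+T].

E[K+T] = Σ_k Σ_t (k+t) · P(K=k)P(T=t)
 = 1·0.1881 + 5·0.1419 + 4·0.2223 + 8·0.1677 + 5·0.1596 + 9·0.1204
 = 0.1881 + 0.7095 + 0.8892 + 1.3416 + 0.798 + 1.0836
 = 5.01

5.01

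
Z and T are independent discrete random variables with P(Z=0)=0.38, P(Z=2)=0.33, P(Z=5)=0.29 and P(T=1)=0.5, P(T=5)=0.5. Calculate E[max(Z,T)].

E[max(Z,T)] = Σ_z Σ_t max(z,t) · P(Z=z)P(T=t)
 = 1·0.19 + 5·0.19 + 2·0.165 + 5·0.165 + 5·0.145 + 5·0.145
 = 0.19 + 0.95 + 0.33 + 0.825 + 0.725 + 0.725
 = 3.745

3.745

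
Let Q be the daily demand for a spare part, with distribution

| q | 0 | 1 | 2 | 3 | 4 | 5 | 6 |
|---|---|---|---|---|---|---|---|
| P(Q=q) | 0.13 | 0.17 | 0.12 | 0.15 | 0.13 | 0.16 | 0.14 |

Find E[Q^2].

E[Q^2] = Σ q^2·P(Q=q)
 = 0·0.13 + 1·0.17 + 4·0.12 + 9·0.15 + 16·0.13 + 25·0.16 + 36·0.14
 = 0 + 0.17 + 0.48 + 1.35 + 2.08 + 4 + 5.04
 = 13.12

13.12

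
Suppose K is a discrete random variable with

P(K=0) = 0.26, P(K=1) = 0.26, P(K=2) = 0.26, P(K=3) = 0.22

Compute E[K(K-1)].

1.84

E[K(K-1)] = Σ k(k-1)·P(K=k)
 = 0·0.26 + 0·0.26 + 2·0.26 + 6·0.22
 = 0 + 0 + 0.52 + 1.32
 = 1.84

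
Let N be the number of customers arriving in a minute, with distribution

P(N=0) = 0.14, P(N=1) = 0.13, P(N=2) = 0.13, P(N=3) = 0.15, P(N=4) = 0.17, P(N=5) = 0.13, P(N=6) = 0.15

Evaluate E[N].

E[N] = Σ n·P(N=n)
 = 0·0.14 + 1·0.13 + 2·0.13 + 3·0.15 + 4·0.17 + 5·0.13 + 6·0.15
 = 0 + 0.13 + 0.26 + 0.45 + 0.68 + 0.65 + 0.9
 = 3.07

3.07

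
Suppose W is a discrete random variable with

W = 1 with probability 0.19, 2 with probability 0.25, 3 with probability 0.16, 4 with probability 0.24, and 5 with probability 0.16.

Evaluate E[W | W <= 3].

P(W <= 3) = 0.19 + 0.25 + 0.16 = 0.6.
E[W | W <= 3] = [1·0.19 + 2·0.25 + 3·0.16] / 0.6
 = 1.17 / 0.6
 = 39/20

1.95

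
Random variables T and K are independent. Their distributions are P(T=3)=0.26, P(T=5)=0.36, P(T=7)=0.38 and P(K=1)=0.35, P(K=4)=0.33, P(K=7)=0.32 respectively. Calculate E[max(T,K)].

5.889

E[max(T,K)] = Σ_t Σ_k max(t,k) · P(T=t)P(K=k)
 = 3·0.091 + 4·0.0858 + 7·0.0832 + 5·0.126 + 5·0.1188 + 7·0.1152 + 7·0.133 + 7·0.1254 + 7·0.1216
 = 0.273 + 0.3432 + 0.5824 + 0.63 + 0.594 + 0.8064 + 0.931 + 0.8778 + 0.8512
 = 5.889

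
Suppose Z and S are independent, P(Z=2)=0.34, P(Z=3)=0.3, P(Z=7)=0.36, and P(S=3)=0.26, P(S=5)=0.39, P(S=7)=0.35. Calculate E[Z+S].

E[Z+S] = Σ_z Σ_s (z+s) · P(Z=z)P(S=s)
 = 5·0.0884 + 7·0.1326 + 9·0.119 + 6·0.078 + 8·0.117 + 10·0.105 + 10·0.0936 + 12·0.1404 + 14·0.126
 = 0.442 + 0.9282 + 1.071 + 0.468 + 0.936 + 1.05 + 0.936 + 1.6848 + 1.764
 = 9.28

9.28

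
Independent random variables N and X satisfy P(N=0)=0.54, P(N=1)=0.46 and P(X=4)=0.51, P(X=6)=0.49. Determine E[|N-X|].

4.52

E[|N-X|] = Σ_n Σ_x |n-x| · P(N=n)P(X=x)
 = 4·0.2754 + 6·0.2646 + 3·0.2346 + 5·0.2254
 = 1.1016 + 1.5876 + 0.7038 + 1.127
 = 4.52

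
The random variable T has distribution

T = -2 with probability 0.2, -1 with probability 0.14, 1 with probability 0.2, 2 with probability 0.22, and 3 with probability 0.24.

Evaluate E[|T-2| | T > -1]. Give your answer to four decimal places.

0.6667

P(T > -1) = 0.2 + 0.22 + 0.24 = 0.66.
E[|T-2| | T > -1] = [1·0.2 + 0·0.22 + 1·0.24] / 0.66
 = 0.44 / 0.66
 = 2/3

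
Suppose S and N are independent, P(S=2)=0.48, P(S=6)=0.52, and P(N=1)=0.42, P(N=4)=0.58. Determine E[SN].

11.1792

E[SN] = Σ_s Σ_n sn · P(S=s)P(N=n)
 = 2·0.2016 + 8·0.2784 + 6·0.2184 + 24·0.3016
 = 0.4032 + 2.2272 + 1.3104 + 7.2384
 = 11.1792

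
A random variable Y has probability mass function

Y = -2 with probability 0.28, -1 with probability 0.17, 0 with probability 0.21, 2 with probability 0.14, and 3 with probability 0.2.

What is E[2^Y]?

E[2^Y] = Σ 2^y·P(Y=y)
 = 0.25·0.28 + 0.5·0.17 + 1·0.21 + 4·0.14 + 8·0.2
 = 0.07 + 0.085 + 0.21 + 0.56 + 1.6
 = 2.525

2.525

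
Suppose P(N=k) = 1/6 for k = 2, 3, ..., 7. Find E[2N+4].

13

E[2N+4] = Σ (2n+4)·P(N=n)
 = 8·1/6 + 10·1/6 + 12·1/6 + 14·1/6 + 16·1/6 + 18·1/6
 = 4/3 + 5/3 + 2 + 7/3 + 8/3 + 3
 = 13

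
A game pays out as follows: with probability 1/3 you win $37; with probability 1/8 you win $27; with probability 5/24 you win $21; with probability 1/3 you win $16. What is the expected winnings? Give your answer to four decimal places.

25.4167

E[payout] = 37·1/3 + 27·1/8 + 21·5/24 + 16·1/3
 = 37/3 + 27/8 + 35/8 + 16/3
 = 305/12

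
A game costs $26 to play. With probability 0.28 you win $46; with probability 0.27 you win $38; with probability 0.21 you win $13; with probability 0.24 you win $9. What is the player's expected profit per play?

2.03

E[payout] = 46·0.28 + 38·0.27 + 13·0.21 + 9·0.24
 = 12.88 + 10.26 + 2.73 + 2.16
 = 28.03
Net = 28.03 - 26 = 2.03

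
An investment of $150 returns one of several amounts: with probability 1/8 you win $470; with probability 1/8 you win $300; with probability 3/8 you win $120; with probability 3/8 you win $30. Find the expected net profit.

2.5

E[payout] = 470·1/8 + 300·1/8 + 120·3/8 + 30·3/8
 = 235/4 + 75/2 + 45 + 45/4
 = 305/2
Net = 305/2 - 150 = 5/2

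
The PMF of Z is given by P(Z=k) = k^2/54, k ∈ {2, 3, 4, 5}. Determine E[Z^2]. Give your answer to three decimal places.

E[Z^2] = Σ z^2·P(Z=z)
 = 4·2/27 + 9·1/6 + 16·8/27 + 25·25/54
 = 8/27 + 3/2 + 128/27 + 625/54
 = 163/9

18.111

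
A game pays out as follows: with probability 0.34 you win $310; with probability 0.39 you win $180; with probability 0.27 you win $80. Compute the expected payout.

197.2

E[payout] = 310·0.34 + 180·0.39 + 80·0.27
 = 105.4 + 70.2 + 21.6
 = 197.2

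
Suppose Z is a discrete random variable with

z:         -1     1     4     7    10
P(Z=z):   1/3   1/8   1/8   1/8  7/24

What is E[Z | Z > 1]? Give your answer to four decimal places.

7.9231

P(Z > 1) = 1/8 + 1/8 + 7/24 = 13/24.
E[Z | Z > 1] = [4·1/8 + 7·1/8 + 10·7/24] / (13/24)
 = 103/24 / (13/24)
 = 103/13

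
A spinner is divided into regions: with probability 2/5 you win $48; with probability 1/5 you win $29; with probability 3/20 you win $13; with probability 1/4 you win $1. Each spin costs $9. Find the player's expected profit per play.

18.2

E[payout] = 48·2/5 + 29·1/5 + 13·3/20 + 1·1/4
 = 96/5 + 29/5 + 39/20 + 1/4
 = 136/5
Net = 136/5 - 9 = 91/5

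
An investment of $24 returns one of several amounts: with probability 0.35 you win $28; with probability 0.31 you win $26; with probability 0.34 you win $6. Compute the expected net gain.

E[payout] = 28·0.35 + 26·0.31 + 6·0.34
 = 9.8 + 8.06 + 2.04
 = 19.9
Net = 19.9 - 24 = -4.1

-4.1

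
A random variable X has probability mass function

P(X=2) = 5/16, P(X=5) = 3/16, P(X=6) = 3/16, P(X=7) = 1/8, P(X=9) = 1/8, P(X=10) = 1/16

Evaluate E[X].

5.3125

E[X] = Σ x·P(X=x)
 = 2·5/16 + 5·3/16 + 6·3/16 + 7·1/8 + 9·1/8 + 10·1/16
 = 5/8 + 15/16 + 9/8 + 7/8 + 9/8 + 5/8
 = 85/16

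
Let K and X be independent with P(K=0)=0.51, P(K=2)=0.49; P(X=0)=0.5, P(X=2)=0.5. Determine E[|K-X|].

E[|K-X|] = Σ_k Σ_x |k-x| · P(K=k)P(X=x)
 = 0·0.255 + 2·0.255 + 2·0.245 + 0·0.245
 = 0 + 0.51 + 0.49 + 0
 = 1

1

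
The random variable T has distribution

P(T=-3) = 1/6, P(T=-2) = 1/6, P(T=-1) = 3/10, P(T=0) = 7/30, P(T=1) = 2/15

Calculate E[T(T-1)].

E[T(T-1)] = Σ t(t-1)·P(T=t)
 = 12·1/6 + 6·1/6 + 2·3/10 + 0·7/30 + 0·2/15
 = 2 + 1 + 3/5 + 0 + 0
 = 18/5

3.6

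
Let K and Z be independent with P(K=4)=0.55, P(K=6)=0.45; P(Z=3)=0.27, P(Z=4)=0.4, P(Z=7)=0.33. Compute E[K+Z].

9.62

E[K+Z] = Σ_k Σ_z (k+z) · P(K=k)P(Z=z)
 = 7·0.1485 + 8·0.22 + 11·0.1815 + 9·0.1215 + 10·0.18 + 13·0.1485
 = 1.0395 + 1.76 + 1.9965 + 1.0935 + 1.8 + 1.9305
 = 9.62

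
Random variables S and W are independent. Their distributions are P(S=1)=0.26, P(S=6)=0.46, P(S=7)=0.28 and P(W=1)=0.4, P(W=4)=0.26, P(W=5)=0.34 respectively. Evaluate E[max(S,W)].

E[max(S,W)] = Σ_s Σ_w max(s,w) · P(S=s)P(W=w)
 = 1·0.104 + 4·0.0676 + 5·0.0884 + 6·0.184 + 6·0.1196 + 6·0.1564 + 7·0.112 + 7·0.0728 + 7·0.0952
 = 0.104 + 0.2704 + 0.442 + 1.104 + 0.7176 + 0.9384 + 0.784 + 0.5096 + 0.6664
 = 5.5364

5.5364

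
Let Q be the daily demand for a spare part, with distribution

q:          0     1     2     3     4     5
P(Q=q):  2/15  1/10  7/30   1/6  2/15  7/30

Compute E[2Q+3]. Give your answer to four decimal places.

8.5333

E[2Q+3] = Σ (2q+3)·P(Q=q)
 = 3·2/15 + 5·1/10 + 7·7/30 + 9·1/6 + 11·2/15 + 13·7/30
 = 2/5 + 1/2 + 49/30 + 3/2 + 22/15 + 91/30
 = 128/15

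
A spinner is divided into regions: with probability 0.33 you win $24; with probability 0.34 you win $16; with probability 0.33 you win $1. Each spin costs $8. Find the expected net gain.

E[payout] = 24·0.33 + 16·0.34 + 1·0.33
 = 7.92 + 5.44 + 0.33
 = 13.69
Net = 13.69 - 8 = 5.69

5.69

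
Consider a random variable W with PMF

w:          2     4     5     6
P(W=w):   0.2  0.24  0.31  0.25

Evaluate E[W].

E[W] = Σ w·P(W=w)
 = 2·0.2 + 4·0.24 + 5·0.31 + 6·0.25
 = 0.4 + 0.96 + 1.55 + 1.5
 = 4.41

4.41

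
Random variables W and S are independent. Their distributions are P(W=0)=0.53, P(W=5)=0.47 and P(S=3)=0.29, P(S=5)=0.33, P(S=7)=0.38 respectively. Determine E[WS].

E[WS] = Σ_w Σ_s ws · P(W=w)P(S=s)
 = 0·0.1537 + 0·0.1749 + 0·0.2014 + 15·0.1363 + 25·0.1551 + 35·0.1786
 = 0 + 0 + 0 + 2.0445 + 3.8775 + 6.251
 = 12.173

12.173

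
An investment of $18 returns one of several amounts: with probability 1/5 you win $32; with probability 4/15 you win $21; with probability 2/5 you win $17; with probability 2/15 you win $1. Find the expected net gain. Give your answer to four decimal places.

E[payout] = 32·1/5 + 21·4/15 + 17·2/5 + 1·2/15
 = 32/5 + 28/5 + 34/5 + 2/15
 = 284/15
Net = 284/15 - 18 = 14/15

0.9333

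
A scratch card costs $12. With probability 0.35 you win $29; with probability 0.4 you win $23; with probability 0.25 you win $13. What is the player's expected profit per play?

10.6

E[payout] = 29·0.35 + 23·0.4 + 13·0.25
 = 10.15 + 9.2 + 3.25
 = 22.6
Net = 22.6 - 12 = 10.6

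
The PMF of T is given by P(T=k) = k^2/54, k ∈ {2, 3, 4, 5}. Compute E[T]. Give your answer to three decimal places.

E[T] = Σ t·P(T=t)
 = 2·2/27 + 3·1/6 + 4·8/27 + 5·25/54
 = 4/27 + 1/2 + 32/27 + 125/54
 = 112/27

4.148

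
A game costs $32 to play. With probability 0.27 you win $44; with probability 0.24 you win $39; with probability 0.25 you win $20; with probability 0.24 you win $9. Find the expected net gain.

-3.6

E[payout] = 44·0.27 + 39·0.24 + 20·0.25 + 9·0.24
 = 11.88 + 9.36 + 5 + 2.16
 = 28.4
Net = 28.4 - 32 = -3.6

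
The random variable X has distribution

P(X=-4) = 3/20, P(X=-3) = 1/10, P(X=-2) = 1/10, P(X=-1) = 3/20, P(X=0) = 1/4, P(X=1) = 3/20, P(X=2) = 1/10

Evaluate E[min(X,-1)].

E[min(X,-1)] = Σ min(x,-1)·P(X=x)
 = (-4)·3/20 + (-3)·1/10 + (-2)·1/10 + (-1)·3/20 + (-1)·1/4 + (-1)·3/20 + (-1)·1/10
 = (-3/5) + (-3/10) + (-1/5) + (-3/20) + (-1/4) + (-3/20) + (-1/10)
 = -7/4

-1.75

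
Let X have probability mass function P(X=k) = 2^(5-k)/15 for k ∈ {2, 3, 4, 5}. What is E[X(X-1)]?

5.6

E[X(X-1)] = Σ x(x-1)·P(X=x)
 = 2·8/15 + 6·4/15 + 12·2/15 + 20·1/15
 = 16/15 + 8/5 + 8/5 + 4/3
 = 28/5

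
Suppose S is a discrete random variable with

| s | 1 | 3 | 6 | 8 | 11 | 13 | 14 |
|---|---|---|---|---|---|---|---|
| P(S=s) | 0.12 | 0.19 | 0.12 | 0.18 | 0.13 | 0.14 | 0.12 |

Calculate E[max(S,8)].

9.81

E[max(S,8)] = Σ max(s,8)·P(S=s)
 = 8·0.12 + 8·0.19 + 8·0.12 + 8·0.18 + 11·0.13 + 13·0.14 + 14·0.12
 = 0.96 + 1.52 + 0.96 + 1.44 + 1.43 + 1.82 + 1.68
 = 9.81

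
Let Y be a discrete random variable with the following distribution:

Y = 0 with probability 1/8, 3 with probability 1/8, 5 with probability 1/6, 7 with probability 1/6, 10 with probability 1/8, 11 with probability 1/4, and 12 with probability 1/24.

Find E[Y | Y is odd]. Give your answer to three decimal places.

7.235

P(Y is odd) = 1/8 + 1/6 + 1/6 + 1/4 = 17/24.
E[Y | Y is odd] = [3·1/8 + 5·1/6 + 7·1/6 + 11·1/4] / (17/24)
 = 41/8 / (17/24)
 = 123/17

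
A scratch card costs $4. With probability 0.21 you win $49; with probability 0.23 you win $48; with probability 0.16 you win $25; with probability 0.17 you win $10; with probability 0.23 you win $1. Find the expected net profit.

E[payout] = 49·0.21 + 48·0.23 + 25·0.16 + 10·0.17 + 1·0.23
 = 10.29 + 11.04 + 4 + 1.7 + 0.23
 = 27.26
Net = 27.26 - 4 = 23.26

23.26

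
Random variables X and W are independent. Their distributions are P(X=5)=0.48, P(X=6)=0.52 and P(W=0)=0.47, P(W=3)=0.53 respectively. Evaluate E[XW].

E[XW] = Σ_x Σ_w xw · P(X=x)P(W=w)
 = 0·0.2256 + 15·0.2544 + 0·0.2444 + 18·0.2756
 = 0 + 3.816 + 0 + 4.9608
 = 8.7768

8.7768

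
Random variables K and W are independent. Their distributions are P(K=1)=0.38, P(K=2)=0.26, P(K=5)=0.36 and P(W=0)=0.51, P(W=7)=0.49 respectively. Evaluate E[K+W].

E[K+W] = Σ_k Σ_w (k+w) · P(K=k)P(W=w)
 = 1·0.1938 + 8·0.1862 + 2·0.1326 + 9·0.1274 + 5·0.1836 + 12·0.1764
 = 0.1938 + 1.4896 + 0.2652 + 1.1466 + 0.918 + 2.1168
 = 6.13

6.13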